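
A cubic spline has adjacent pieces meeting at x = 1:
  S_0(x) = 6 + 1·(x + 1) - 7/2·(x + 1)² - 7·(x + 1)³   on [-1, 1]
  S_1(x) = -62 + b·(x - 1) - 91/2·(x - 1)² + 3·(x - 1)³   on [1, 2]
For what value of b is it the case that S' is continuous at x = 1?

-97

S_0'(x) = 1 - 7·(x + 1) - 21·(x + 1)², so S_0'(1) = -97. On the right, S_1'(1) = b, so b = -97.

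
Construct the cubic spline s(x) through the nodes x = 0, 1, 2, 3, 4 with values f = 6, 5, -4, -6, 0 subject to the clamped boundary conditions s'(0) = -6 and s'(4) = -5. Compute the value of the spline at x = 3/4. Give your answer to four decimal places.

5.4049

Let σ_i = s''(x_i). Step sizes h_i = 1, 1, 1, 1; slopes of the chords Δ_i = (y_(i+1) - y_i)/h_i = -1, -9, -2, 6.
  1·σ_0 + 4·σ_1 + 1·σ_2 = 6(Δ_1 - Δ_0) = -48
  1·σ_1 + 4·σ_2 + 1·σ_3 = 6(Δ_2 - Δ_1) = 42
  1·σ_2 + 4·σ_3 + 1·σ_4 = 6(Δ_3 - Δ_2) = 48
Clamped end conditions give two more equations: 2h_0·σ_0 + h_0·σ_1 = 6(Δ_0 - s'(0)) = 30 and h_3·σ_3 + 2h_3·σ_4 = 6(s'(4) - Δ_3) = -66.
Solving: σ_0 = 715/28, σ_1 = -295/14, σ_2 = 43/4, σ_3 = 281/14, σ_4 = -1205/28.
On [0, 1], s(x) = 6 - 6·x + 715/56·x² - 435/56·x³.
With x = 3/4: s(3/4) = 19371/3584.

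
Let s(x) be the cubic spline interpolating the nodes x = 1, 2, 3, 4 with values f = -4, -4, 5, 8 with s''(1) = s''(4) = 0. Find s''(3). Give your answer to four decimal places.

Put M_i = s'' at the i-th knot. Here h = (1, 1, 1) and Δ = (0, 9, 3), so the interior equations h_(i-1)·M_(i-1) + 2(h_(i-1)+h_i)·M_i + h_i·M_(i+1) = 6(Δ_i − Δ_(i-1)) read
  1·M_0 + 4·M_1 + 1·M_2 = 6(Δ_1 - Δ_0) = 54
  1·M_1 + 4·M_2 + 1·M_3 = 6(Δ_2 - Δ_1) = -36
Natural end conditions: M_0 = M_3 = 0.
Hence M_0 = 0, M_1 = 84/5, M_2 = -66/5, M_3 = 0.

-13.2000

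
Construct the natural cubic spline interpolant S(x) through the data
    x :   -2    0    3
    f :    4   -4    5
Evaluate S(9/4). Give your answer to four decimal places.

Put σ_i = S'' at the i-th knot. Here h = (2, 3) and Δ = (-4, 3), so the interior equations h_(i-1)·σ_(i-1) + 2(h_(i-1)+h_i)·σ_i + h_i·σ_(i+1) = 6(Δ_i − Δ_(i-1)) read
  2·σ_0 + 10·σ_1 + 3·σ_2 = 6(Δ_1 - Δ_0) = 42
Natural end conditions: σ_0 = σ_2 = 0.
Solving the tridiagonal system: σ_0 = 0, σ_1 = 21/5, σ_2 = 0.
On [0, 3], S(x) = -4 - 6/5·x + 21/10·x² - 7/30·x³.
With x = 9/4: S(9/4) = 163/128.

1.2734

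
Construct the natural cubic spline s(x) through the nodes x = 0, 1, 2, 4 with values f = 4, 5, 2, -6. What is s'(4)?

-4

Let m_i = s''(x_i). Step sizes h_i = 1, 1, 2; slopes of the chords Δ_i = (y_(i+1) - y_i)/h_i = 1, -3, -4.
  1·m_0 + 4·m_1 + 1·m_2 = 6(Δ_1 - Δ_0) = -24
  1·m_1 + 6·m_2 + 2·m_3 = 6(Δ_2 - Δ_1) = -6
Natural end conditions: m_0 = m_3 = 0.
Forward elimination and back-substitution give m_0 = 0, m_1 = -6, m_2 = 0, m_3 = 0.
On [2, 4], s'(x) = b_2 + 2c_2·(x - 2) + 3d_2·(x - 2)² with b_2 = Δ_2 - h_2(2m_2 + m_3)/6 = -4, c_2 = m_2/2 = 0, d_2 = (m_3 - m_2)/(6h_2) = 0. So s'(4) = -4.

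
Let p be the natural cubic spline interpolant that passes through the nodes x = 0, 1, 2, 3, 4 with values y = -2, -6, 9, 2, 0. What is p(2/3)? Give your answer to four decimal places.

-7.1667

Put M_i = p'' at the i-th knot. Here h = (1, 1, 1, 1) and Δ = (-4, 15, -7, -2), so the interior equations h_(i-1)·M_(i-1) + 2(h_(i-1)+h_i)·M_i + h_i·M_(i+1) = 6(Δ_i − Δ_(i-1)) read
  1·M_0 + 4·M_1 + 1·M_2 = 6(Δ_1 - Δ_0) = 114
  1·M_1 + 4·M_2 + 1·M_3 = 6(Δ_2 - Δ_1) = -132
  1·M_2 + 4·M_3 + 1·M_4 = 6(Δ_3 - Δ_2) = 30
Natural end conditions: M_0 = M_4 = 0.
Hence M_0 = 0, M_1 = 81/2, M_2 = -48, M_3 = 39/2, M_4 = 0.
On [0, 1], p(x) = -2 - 43/4·x + 0·x² + 27/4·x³.
With x = 2/3: p(2/3) = -43/6.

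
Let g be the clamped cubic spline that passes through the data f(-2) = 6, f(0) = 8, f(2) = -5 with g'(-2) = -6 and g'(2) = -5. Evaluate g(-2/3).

7

Put M_i = g'' at the i-th knot. Here h = (2, 2) and Δ = (1, -13/2), so the interior equations h_(i-1)·M_(i-1) + 2(h_(i-1)+h_i)·M_i + h_i·M_(i+1) = 6(Δ_i − Δ_(i-1)) read
  2·M_0 + 8·M_1 + 2·M_2 = 6(Δ_1 - Δ_0) = -45
Clamped end conditions give two more equations: 2h_0·M_0 + h_0·M_1 = 6(Δ_0 - g'(-2)) = 42 and h_1·M_1 + 2h_1·M_2 = 6(g'(2) - Δ_1) = 9.
Forward elimination and back-substitution give M_0 = 131/8, M_1 = -47/4, M_2 = 65/8.
On [-2, 0], g(x) = 6 - 6·(x + 2) + 131/16·(x + 2)² - 75/32·(x + 2)³.
With (x + 2) = 4/3: g(-2/3) = 7.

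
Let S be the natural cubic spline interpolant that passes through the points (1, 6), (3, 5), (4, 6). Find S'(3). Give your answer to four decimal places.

Let M_i = S''(x_i). Step sizes h_i = 2, 1; slopes of the chords Δ_i = (y_(i+1) - y_i)/h_i = -1/2, 1.
  2·M_0 + 6·M_1 + 1·M_2 = 6(Δ_1 - Δ_0) = 9
Natural end conditions: M_0 = M_2 = 0.
Solving the tridiagonal system: M_0 = 0, M_1 = 3/2, M_2 = 0.
On [3, 4], S'(t) = b_1 + 2c_1·(t - 3) + 3d_1·(t - 3)² with b_1 = Δ_1 - h_1(2M_1 + M_2)/6 = 1/2, c_1 = M_1/2 = 3/4, d_1 = (M_2 - M_1)/(6h_1) = -1/4. So S'(3) = 1/2.

0.5000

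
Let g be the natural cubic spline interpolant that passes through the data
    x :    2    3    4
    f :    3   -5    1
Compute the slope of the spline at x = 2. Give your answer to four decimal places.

-11.5000

Let m_i = g''(x_i). Step sizes h_i = 1, 1; slopes of the chords Δ_i = (y_(i+1) - y_i)/h_i = -8, 6.
  1·m_0 + 4·m_1 + 1·m_2 = 6(Δ_1 - Δ_0) = 84
Natural end conditions: m_0 = m_2 = 0.
Solving: m_0 = 0, m_1 = 21, m_2 = 0.
On [2, 3], g'(x) = b_0 + 2c_0·(x - 2) + 3d_0·(x - 2)² with b_0 = Δ_0 - h_0(2m_0 + m_1)/6 = -23/2, c_0 = m_0/2 = 0, d_0 = (m_1 - m_0)/(6h_0) = 7/2. So g'(2) = -23/2.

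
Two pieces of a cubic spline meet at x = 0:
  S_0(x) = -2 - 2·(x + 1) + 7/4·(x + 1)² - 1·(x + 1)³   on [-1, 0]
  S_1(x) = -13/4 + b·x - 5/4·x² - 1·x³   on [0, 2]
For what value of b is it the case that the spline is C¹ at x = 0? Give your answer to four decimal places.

S_0'(x) = -2 + 7/2·(x + 1) - 3·(x + 1)², so S_0'(0) = -3/2. On the right, S_1'(0) = b, so b = -3/2.

-1.5000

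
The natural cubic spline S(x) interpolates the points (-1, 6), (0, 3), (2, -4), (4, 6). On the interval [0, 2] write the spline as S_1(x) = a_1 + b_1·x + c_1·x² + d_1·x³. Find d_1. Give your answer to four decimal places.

0.8295

Put M_i = S'' at the i-th knot. Here h = (1, 2, 2) and Δ = (-3, -7/2, 5), so the interior equations h_(i-1)·M_(i-1) + 2(h_(i-1)+h_i)·M_i + h_i·M_(i+1) = 6(Δ_i − Δ_(i-1)) read
  1·M_0 + 6·M_1 + 2·M_2 = 6(Δ_1 - Δ_0) = -3
  2·M_1 + 8·M_2 + 2·M_3 = 6(Δ_2 - Δ_1) = 51
Natural end conditions: M_0 = M_3 = 0.
Solving: M_0 = 0, M_1 = -63/22, M_2 = 78/11, M_3 = 0.
On [0, 2], with S_1(x) = a_1 + b_1·x + c_1·x² + d_1·x³: c_1 = M_1/2 = -63/44, d_1 = (M_2 - M_1)/(6h_1) = 73/88, b_1 = Δ_1 - h_1(2M_1 + M_2)/6 = -87/22.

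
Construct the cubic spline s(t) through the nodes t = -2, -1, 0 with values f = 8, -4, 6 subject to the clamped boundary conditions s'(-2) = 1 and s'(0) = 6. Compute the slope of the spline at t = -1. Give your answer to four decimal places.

Put M_i = s'' at the i-th knot. Here h = (1, 1) and Δ = (-12, 10), so the interior equations h_(i-1)·M_(i-1) + 2(h_(i-1)+h_i)·M_i + h_i·M_(i+1) = 6(Δ_i − Δ_(i-1)) read
  1·M_0 + 4·M_1 + 1·M_2 = 6(Δ_1 - Δ_0) = 132
Clamped end conditions give two more equations: 2h_0·M_0 + h_0·M_1 = 6(Δ_0 - s'(-2)) = -78 and h_1·M_1 + 2h_1·M_2 = 6(s'(0) - Δ_1) = -24.
Solving the tridiagonal system: M_0 = -139/2, M_1 = 61, M_2 = -85/2.
On [-1, 0], s'(t) = b_1 + 2c_1·(t + 1) + 3d_1·(t + 1)² with b_1 = Δ_1 - h_1(2M_1 + M_2)/6 = -13/4, c_1 = M_1/2 = 61/2, d_1 = (M_2 - M_1)/(6h_1) = -69/4. So s'(-1) = -13/4.

-3.2500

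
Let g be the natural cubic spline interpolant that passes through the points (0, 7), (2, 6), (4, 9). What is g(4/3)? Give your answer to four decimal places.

Put M_i = g'' at the i-th knot. Here h = (2, 2) and Δ = (-1/2, 3/2), so the interior equations h_(i-1)·M_(i-1) + 2(h_(i-1)+h_i)·M_i + h_i·M_(i+1) = 6(Δ_i − Δ_(i-1)) read
  2·M_0 + 8·M_1 + 2·M_2 = 6(Δ_1 - Δ_0) = 12
Natural end conditions: M_0 = M_2 = 0.
Solving the tridiagonal system: M_0 = 0, M_1 = 3/2, M_2 = 0.
On [0, 2], g(t) = 7 - 1·t + 0·t² + 1/8·t³.
With t = 4/3: g(4/3) = 161/27.

5.9630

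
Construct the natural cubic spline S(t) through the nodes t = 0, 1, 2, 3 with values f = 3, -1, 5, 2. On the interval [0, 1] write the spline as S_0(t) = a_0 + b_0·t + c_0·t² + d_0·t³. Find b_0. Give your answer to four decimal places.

Let σ_i = S''(x_i). Step sizes h_i = 1, 1, 1; slopes of the chords Δ_i = (y_(i+1) - y_i)/h_i = -4, 6, -3.
  1·σ_0 + 4·σ_1 + 1·σ_2 = 6(Δ_1 - Δ_0) = 60
  1·σ_1 + 4·σ_2 + 1·σ_3 = 6(Δ_2 - Δ_1) = -54
Natural end conditions: σ_0 = σ_3 = 0.
Forward elimination and back-substitution give σ_0 = 0, σ_1 = 98/5, σ_2 = -92/5, σ_3 = 0.
On [0, 1], with S_0(t) = a_0 + b_0·t + c_0·t² + d_0·t³: c_0 = σ_0/2 = 0, d_0 = (σ_1 - σ_0)/(6h_0) = 49/15, b_0 = Δ_0 - h_0(2σ_0 + σ_1)/6 = -109/15.

-7.2667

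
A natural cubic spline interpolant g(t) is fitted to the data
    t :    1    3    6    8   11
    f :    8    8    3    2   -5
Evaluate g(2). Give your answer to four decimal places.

8.3552

Let m_i = g''(x_i). Step sizes h_i = 2, 3, 2, 3; slopes of the chords Δ_i = (y_(i+1) - y_i)/h_i = 0, -5/3, -1/2, -7/3.
  2·m_0 + 10·m_1 + 3·m_2 = 6(Δ_1 - Δ_0) = -10
  3·m_1 + 10·m_2 + 2·m_3 = 6(Δ_2 - Δ_1) = 7
  2·m_2 + 10·m_3 + 3·m_4 = 6(Δ_3 - Δ_2) = -11
Natural end conditions: m_0 = m_4 = 0.
Solving the tridiagonal system: m_0 = 0, m_1 = -206/145, m_2 = 122/87, m_3 = -1201/870, m_4 = 0.
On [1, 3], g(t) = 8 + 206/435·(t - 1) + 0·(t - 1)² - 103/870·(t - 1)³.
With (t - 1) = 1: g(2) = 2423/290.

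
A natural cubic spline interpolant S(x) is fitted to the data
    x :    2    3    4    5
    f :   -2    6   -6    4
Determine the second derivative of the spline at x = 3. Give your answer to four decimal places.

Put σ_i = S'' at the i-th knot. Here h = (1, 1, 1) and Δ = (8, -12, 10), so the interior equations h_(i-1)·σ_(i-1) + 2(h_(i-1)+h_i)·σ_i + h_i·σ_(i+1) = 6(Δ_i − Δ_(i-1)) read
  1·σ_0 + 4·σ_1 + 1·σ_2 = 6(Δ_1 - Δ_0) = -120
  1·σ_1 + 4·σ_2 + 1·σ_3 = 6(Δ_2 - Δ_1) = 132
Natural end conditions: σ_0 = σ_3 = 0.
Hence σ_0 = 0, σ_1 = -204/5, σ_2 = 216/5, σ_3 = 0.

-40.8000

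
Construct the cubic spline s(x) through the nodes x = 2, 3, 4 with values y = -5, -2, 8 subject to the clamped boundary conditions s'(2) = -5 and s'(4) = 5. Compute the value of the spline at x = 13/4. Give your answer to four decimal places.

Put M_i = s'' at the i-th knot. Here h = (1, 1) and Δ = (3, 10), so the interior equations h_(i-1)·M_(i-1) + 2(h_(i-1)+h_i)·M_i + h_i·M_(i+1) = 6(Δ_i − Δ_(i-1)) read
  1·M_0 + 4·M_1 + 1·M_2 = 6(Δ_1 - Δ_0) = 42
Clamped end conditions give two more equations: 2h_0·M_0 + h_0·M_1 = 6(Δ_0 - s'(2)) = 48 and h_1·M_1 + 2h_1·M_2 = 6(s'(4) - Δ_1) = -30.
Forward elimination and back-substitution give M_0 = 37/2, M_1 = 11, M_2 = -41/2.
On [3, 4], s(x) = -2 + 39/4·(x - 3) + 11/2·(x - 3)² - 21/4·(x - 3)³.
With (x - 3) = 1/4: s(13/4) = 179/256.

0.6992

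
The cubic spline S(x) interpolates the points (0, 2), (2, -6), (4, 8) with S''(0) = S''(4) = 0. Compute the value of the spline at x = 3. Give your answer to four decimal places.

With M_i denoting the second derivative at x_i, h_i = 2, 2, and Δ_i = (y_(i+1) − y_i)/h_i = -4, 7:
  2·M_0 + 8·M_1 + 2·M_2 = 6(Δ_1 - Δ_0) = 66
Natural end conditions: M_0 = M_2 = 0.
Solving the tridiagonal system: M_0 = 0, M_1 = 33/4, M_2 = 0.
On [2, 4], S(x) = -6 + 3/2·(x - 2) + 33/8·(x - 2)² - 11/16·(x - 2)³.
With (x - 2) = 1: S(3) = -17/16.

-1.0625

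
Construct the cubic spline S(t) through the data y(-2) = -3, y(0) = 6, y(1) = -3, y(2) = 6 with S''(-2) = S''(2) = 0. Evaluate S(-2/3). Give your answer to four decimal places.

7.6377

Write m_i for S''(x_i). With h_i = 2, 1, 1 and divided differences Δ_i = 9/2, -9, 9, the continuity of S' gives the tridiagonal system
  2·m_0 + 6·m_1 + 1·m_2 = 6(Δ_1 - Δ_0) = -81
  1·m_1 + 4·m_2 + 1·m_3 = 6(Δ_2 - Δ_1) = 108
Natural end conditions: m_0 = m_3 = 0.
Solving: m_0 = 0, m_1 = -432/23, m_2 = 729/23, m_3 = 0.
On [-2, 0], S(t) = -3 + 495/46·(t + 2) + 0·(t + 2)² - 36/23·(t + 2)³.
With (t + 2) = 4/3: S(-2/3) = 527/69.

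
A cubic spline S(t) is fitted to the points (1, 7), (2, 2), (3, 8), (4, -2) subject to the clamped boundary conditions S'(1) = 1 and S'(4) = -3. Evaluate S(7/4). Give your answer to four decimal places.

Put M_i = S'' at the i-th knot. Here h = (1, 1, 1) and Δ = (-5, 6, -10), so the interior equations h_(i-1)·M_(i-1) + 2(h_(i-1)+h_i)·M_i + h_i·M_(i+1) = 6(Δ_i − Δ_(i-1)) read
  1·M_0 + 4·M_1 + 1·M_2 = 6(Δ_1 - Δ_0) = 66
  1·M_1 + 4·M_2 + 1·M_3 = 6(Δ_2 - Δ_1) = -96
Clamped end conditions give two more equations: 2h_0·M_0 + h_0·M_1 = 6(Δ_0 - S'(1)) = -36 and h_2·M_2 + 2h_2·M_3 = 6(S'(4) - Δ_2) = 42.
Solving the tridiagonal system: M_0 = -544/15, M_1 = 548/15, M_2 = -658/15, M_3 = 644/15.
On [1, 2], S(t) = 7 + 1·(t - 1) - 272/15·(t - 1)² + 182/15·(t - 1)³.
With (t - 1) = 3/4: S(7/4) = 427/160.

2.6688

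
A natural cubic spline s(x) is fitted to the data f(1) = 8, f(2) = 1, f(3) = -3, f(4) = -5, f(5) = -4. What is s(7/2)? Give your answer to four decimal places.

Let M_i = s''(x_i). Step sizes h_i = 1, 1, 1, 1; slopes of the chords Δ_i = (y_(i+1) - y_i)/h_i = -7, -4, -2, 1.
  1·M_0 + 4·M_1 + 1·M_2 = 6(Δ_1 - Δ_0) = 18
  1·M_1 + 4·M_2 + 1·M_3 = 6(Δ_2 - Δ_1) = 12
  1·M_2 + 4·M_3 + 1·M_4 = 6(Δ_3 - Δ_2) = 18
Natural end conditions: M_0 = M_4 = 0.
Solving: M_0 = 0, M_1 = 30/7, M_2 = 6/7, M_3 = 30/7, M_4 = 0.
On [3, 4], s(x) = -3 - 3·(x - 3) + 3/7·(x - 3)² + 4/7·(x - 3)³.
With (x - 3) = 1/2: s(7/2) = -121/28.

-4.3214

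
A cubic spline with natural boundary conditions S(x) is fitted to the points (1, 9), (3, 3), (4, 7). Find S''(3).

With m_i denoting the second derivative at x_i, h_i = 2, 1, and Δ_i = (y_(i+1) − y_i)/h_i = -3, 4:
  2·m_0 + 6·m_1 + 1·m_2 = 6(Δ_1 - Δ_0) = 42
Natural end conditions: m_0 = m_2 = 0.
Forward elimination and back-substitution give m_0 = 0, m_1 = 7, m_2 = 0.

7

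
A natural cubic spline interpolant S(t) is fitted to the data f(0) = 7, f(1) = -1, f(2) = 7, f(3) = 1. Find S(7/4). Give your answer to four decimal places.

5.3563

Put σ_i = S'' at the i-th knot. Here h = (1, 1, 1) and Δ = (-8, 8, -6), so the interior equations h_(i-1)·σ_(i-1) + 2(h_(i-1)+h_i)·σ_i + h_i·σ_(i+1) = 6(Δ_i − Δ_(i-1)) read
  1·σ_0 + 4·σ_1 + 1·σ_2 = 6(Δ_1 - Δ_0) = 96
  1·σ_1 + 4·σ_2 + 1·σ_3 = 6(Δ_2 - Δ_1) = -84
Natural end conditions: σ_0 = σ_3 = 0.
Solving: σ_0 = 0, σ_1 = 156/5, σ_2 = -144/5, σ_3 = 0.
On [1, 2], S(t) = -1 + 12/5·(t - 1) + 78/5·(t - 1)² - 10·(t - 1)³.
With (t - 1) = 3/4: S(7/4) = 857/160.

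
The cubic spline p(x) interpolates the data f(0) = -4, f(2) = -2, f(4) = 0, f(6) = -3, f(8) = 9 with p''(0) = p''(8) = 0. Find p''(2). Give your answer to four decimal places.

Let m_i = p''(x_i). Step sizes h_i = 2, 2, 2, 2; slopes of the chords Δ_i = (y_(i+1) - y_i)/h_i = 1, 1, -3/2, 6.
  2·m_0 + 8·m_1 + 2·m_2 = 6(Δ_1 - Δ_0) = 0
  2·m_1 + 8·m_2 + 2·m_3 = 6(Δ_2 - Δ_1) = -15
  2·m_2 + 8·m_3 + 2·m_4 = 6(Δ_3 - Δ_2) = 45
Natural end conditions: m_0 = m_4 = 0.
Forward elimination and back-substitution give m_0 = 0, m_1 = 15/16, m_2 = -15/4, m_3 = 105/16, m_4 = 0.

0.9375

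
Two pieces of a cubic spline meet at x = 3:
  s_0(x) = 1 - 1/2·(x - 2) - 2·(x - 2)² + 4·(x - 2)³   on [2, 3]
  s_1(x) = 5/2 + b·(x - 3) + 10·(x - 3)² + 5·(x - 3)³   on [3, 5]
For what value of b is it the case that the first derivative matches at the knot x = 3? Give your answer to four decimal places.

7.5000

s_0'(x) = -1/2 - 4·(x - 2) + 12·(x - 2)², so s_0'(3) = 15/2. On the right, s_1'(3) = b, so b = 15/2.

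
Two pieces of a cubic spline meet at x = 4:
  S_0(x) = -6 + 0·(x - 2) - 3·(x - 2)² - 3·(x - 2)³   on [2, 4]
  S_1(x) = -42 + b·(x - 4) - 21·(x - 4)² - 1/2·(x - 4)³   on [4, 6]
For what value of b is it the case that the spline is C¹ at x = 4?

S_0'(x) = 0 - 6·(x - 2) - 9·(x - 2)², so S_0'(4) = -48. On the right, S_1'(4) = b, so b = -48.

-48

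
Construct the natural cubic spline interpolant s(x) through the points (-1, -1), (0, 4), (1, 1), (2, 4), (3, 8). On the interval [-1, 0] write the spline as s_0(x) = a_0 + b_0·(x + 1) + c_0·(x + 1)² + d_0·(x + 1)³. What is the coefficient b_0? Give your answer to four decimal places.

Write m_i for s''(x_i). With h_i = 1, 1, 1, 1 and divided differences Δ_i = 5, -3, 3, 4, the continuity of s' gives the tridiagonal system
  1·m_0 + 4·m_1 + 1·m_2 = 6(Δ_1 - Δ_0) = -48
  1·m_1 + 4·m_2 + 1·m_3 = 6(Δ_2 - Δ_1) = 36
  1·m_2 + 4·m_3 + 1·m_4 = 6(Δ_3 - Δ_2) = 6
Natural end conditions: m_0 = m_4 = 0.
Solving the tridiagonal system: m_0 = 0, m_1 = -429/28, m_2 = 93/7, m_3 = -51/28, m_4 = 0.
On [-1, 0], with s_0(x) = a_0 + b_0·(x + 1) + c_0·(x + 1)² + d_0·(x + 1)³: c_0 = m_0/2 = 0, d_0 = (m_1 - m_0)/(6h_0) = -143/56, b_0 = Δ_0 - h_0(2m_0 + m_1)/6 = 423/56.

7.5536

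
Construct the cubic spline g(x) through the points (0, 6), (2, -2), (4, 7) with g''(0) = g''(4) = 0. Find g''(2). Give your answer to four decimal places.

Put m_i = g'' at the i-th knot. Here h = (2, 2) and Δ = (-4, 9/2), so the interior equations h_(i-1)·m_(i-1) + 2(h_(i-1)+h_i)·m_i + h_i·m_(i+1) = 6(Δ_i − Δ_(i-1)) read
  2·m_0 + 8·m_1 + 2·m_2 = 6(Δ_1 - Δ_0) = 51
Natural end conditions: m_0 = m_2 = 0.
Solving: m_0 = 0, m_1 = 51/8, m_2 = 0.

6.3750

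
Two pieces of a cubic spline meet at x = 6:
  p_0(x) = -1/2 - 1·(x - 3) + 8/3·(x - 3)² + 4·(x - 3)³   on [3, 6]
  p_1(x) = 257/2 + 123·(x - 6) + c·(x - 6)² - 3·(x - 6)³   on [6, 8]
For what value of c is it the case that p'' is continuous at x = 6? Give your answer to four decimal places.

38.6667

p_0''(x) = 16/3 + 24·(x - 3), so p_0''(6) = 232/3. On the right, p_1''(6) = 2c, so c = 116/3.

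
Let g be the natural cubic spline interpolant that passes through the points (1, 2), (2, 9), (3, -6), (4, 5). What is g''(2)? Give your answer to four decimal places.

-45.6000

Write m_i for g''(x_i). With h_i = 1, 1, 1 and divided differences Δ_i = 7, -15, 11, the continuity of g' gives the tridiagonal system
  1·m_0 + 4·m_1 + 1·m_2 = 6(Δ_1 - Δ_0) = -132
  1·m_1 + 4·m_2 + 1·m_3 = 6(Δ_2 - Δ_1) = 156
Natural end conditions: m_0 = m_3 = 0.
Solving the tridiagonal system: m_0 = 0, m_1 = -228/5, m_2 = 252/5, m_3 = 0.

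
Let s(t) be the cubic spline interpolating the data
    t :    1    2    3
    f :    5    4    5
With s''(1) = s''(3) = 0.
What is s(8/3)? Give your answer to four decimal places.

4.5185

With M_i denoting the second derivative at x_i, h_i = 1, 1, and Δ_i = (y_(i+1) − y_i)/h_i = -1, 1:
  1·M_0 + 4·M_1 + 1·M_2 = 6(Δ_1 - Δ_0) = 12
Natural end conditions: M_0 = M_2 = 0.
Forward elimination and back-substitution give M_0 = 0, M_1 = 3, M_2 = 0.
On [2, 3], s(t) = 4 + 0·(t - 2) + 3/2·(t - 2)² - 1/2·(t - 2)³.
With (t - 2) = 2/3: s(8/3) = 122/27.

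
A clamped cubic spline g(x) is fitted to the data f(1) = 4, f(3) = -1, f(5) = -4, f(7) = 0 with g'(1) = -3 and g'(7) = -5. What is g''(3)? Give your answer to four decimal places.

-1.1667

Let m_i = g''(x_i). Step sizes h_i = 2, 2, 2; slopes of the chords Δ_i = (y_(i+1) - y_i)/h_i = -5/2, -3/2, 2.
  2·m_0 + 8·m_1 + 2·m_2 = 6(Δ_1 - Δ_0) = 6
  2·m_1 + 8·m_2 + 2·m_3 = 6(Δ_2 - Δ_1) = 21
Clamped end conditions give two more equations: 2h_0·m_0 + h_0·m_1 = 6(Δ_0 - g'(1)) = 3 and h_2·m_2 + 2h_2·m_3 = 6(g'(7) - Δ_2) = -42.
Solving the tridiagonal system: m_0 = 4/3, m_1 = -7/6, m_2 = 19/3, m_3 = -41/3.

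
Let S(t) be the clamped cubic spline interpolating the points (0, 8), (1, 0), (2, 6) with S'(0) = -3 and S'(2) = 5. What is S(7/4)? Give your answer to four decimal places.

4.2656

Put M_i = S'' at the i-th knot. Here h = (1, 1) and Δ = (-8, 6), so the interior equations h_(i-1)·M_(i-1) + 2(h_(i-1)+h_i)·M_i + h_i·M_(i+1) = 6(Δ_i − Δ_(i-1)) read
  1·M_0 + 4·M_1 + 1·M_2 = 6(Δ_1 - Δ_0) = 84
Clamped end conditions give two more equations: 2h_0·M_0 + h_0·M_1 = 6(Δ_0 - S'(0)) = -30 and h_1·M_1 + 2h_1·M_2 = 6(S'(2) - Δ_1) = -6.
Hence M_0 = -32, M_1 = 34, M_2 = -20.
On [1, 2], S(t) = 0 - 2·(t - 1) + 17·(t - 1)² - 9·(t - 1)³.
With (t - 1) = 3/4: S(7/4) = 273/64.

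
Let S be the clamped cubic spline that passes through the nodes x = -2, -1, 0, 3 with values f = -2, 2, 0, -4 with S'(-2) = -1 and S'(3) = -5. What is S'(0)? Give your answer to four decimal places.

Let σ_i = S''(x_i). Step sizes h_i = 1, 1, 3; slopes of the chords Δ_i = (y_(i+1) - y_i)/h_i = 4, -2, -4/3.
  1·σ_0 + 4·σ_1 + 1·σ_2 = 6(Δ_1 - Δ_0) = -36
  1·σ_1 + 8·σ_2 + 3·σ_3 = 6(Δ_2 - Δ_1) = 4
Clamped end conditions give two more equations: 2h_0·σ_0 + h_0·σ_1 = 6(Δ_0 - S'(-2)) = 30 and h_2·σ_2 + 2h_2·σ_3 = 6(S'(3) - Δ_2) = -22.
Forward elimination and back-substitution give σ_0 = 666/29, σ_1 = -462/29, σ_2 = 138/29, σ_3 = -526/87.
On [0, 3], S'(x) = b_2 + 2c_2·x + 3d_2·x² with b_2 = Δ_2 - h_2(2σ_2 + σ_3)/6 = -89/29, c_2 = σ_2/2 = 69/29, d_2 = (σ_3 - σ_2)/(6h_2) = -470/783. So S'(0) = -89/29.

-3.0690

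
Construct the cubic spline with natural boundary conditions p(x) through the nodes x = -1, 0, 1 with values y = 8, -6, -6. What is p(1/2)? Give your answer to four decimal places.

-7.3125

Write M_i for p''(x_i). With h_i = 1, 1 and divided differences Δ_i = -14, 0, the continuity of p' gives the tridiagonal system
  1·M_0 + 4·M_1 + 1·M_2 = 6(Δ_1 - Δ_0) = 84
Natural end conditions: M_0 = M_2 = 0.
Solving the tridiagonal system: M_0 = 0, M_1 = 21, M_2 = 0.
On [0, 1], p(x) = -6 - 7·x + 21/2·x² - 7/2·x³.
With x = 1/2: p(1/2) = -117/16.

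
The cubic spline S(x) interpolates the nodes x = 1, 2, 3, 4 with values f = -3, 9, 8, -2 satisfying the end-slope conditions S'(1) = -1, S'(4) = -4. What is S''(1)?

54

Let M_i = S''(x_i). Step sizes h_i = 1, 1, 1; slopes of the chords Δ_i = (y_(i+1) - y_i)/h_i = 12, -1, -10.
  1·M_0 + 4·M_1 + 1·M_2 = 6(Δ_1 - Δ_0) = -78
  1·M_1 + 4·M_2 + 1·M_3 = 6(Δ_2 - Δ_1) = -54
Clamped end conditions give two more equations: 2h_0·M_0 + h_0·M_1 = 6(Δ_0 - S'(1)) = 78 and h_2·M_2 + 2h_2·M_3 = 6(S'(4) - Δ_2) = 36.
Solving the tridiagonal system: M_0 = 54, M_1 = -30, M_2 = -12, M_3 = 24.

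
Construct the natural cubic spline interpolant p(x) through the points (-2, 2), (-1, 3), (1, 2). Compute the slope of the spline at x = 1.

-1

Let M_i = p''(x_i). Step sizes h_i = 1, 2; slopes of the chords Δ_i = (y_(i+1) - y_i)/h_i = 1, -1/2.
  1·M_0 + 6·M_1 + 2·M_2 = 6(Δ_1 - Δ_0) = -9
Natural end conditions: M_0 = M_2 = 0.
Solving the tridiagonal system: M_0 = 0, M_1 = -3/2, M_2 = 0.
On [-1, 1], p'(x) = b_1 + 2c_1·(x + 1) + 3d_1·(x + 1)² with b_1 = Δ_1 - h_1(2M_1 + M_2)/6 = 1/2, c_1 = M_1/2 = -3/4, d_1 = (M_2 - M_1)/(6h_1) = 1/8. So p'(1) = -1.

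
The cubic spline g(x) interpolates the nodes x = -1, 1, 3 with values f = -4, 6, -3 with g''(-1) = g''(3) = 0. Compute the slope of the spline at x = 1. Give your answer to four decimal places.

0.2500

Let m_i = g''(x_i). Step sizes h_i = 2, 2; slopes of the chords Δ_i = (y_(i+1) - y_i)/h_i = 5, -9/2.
  2·m_0 + 8·m_1 + 2·m_2 = 6(Δ_1 - Δ_0) = -57
Natural end conditions: m_0 = m_2 = 0.
Solving: m_0 = 0, m_1 = -57/8, m_2 = 0.
On [1, 3], g'(x) = b_1 + 2c_1·(x - 1) + 3d_1·(x - 1)² with b_1 = Δ_1 - h_1(2m_1 + m_2)/6 = 1/4, c_1 = m_1/2 = -57/16, d_1 = (m_2 - m_1)/(6h_1) = 19/32. So g'(1) = 1/4.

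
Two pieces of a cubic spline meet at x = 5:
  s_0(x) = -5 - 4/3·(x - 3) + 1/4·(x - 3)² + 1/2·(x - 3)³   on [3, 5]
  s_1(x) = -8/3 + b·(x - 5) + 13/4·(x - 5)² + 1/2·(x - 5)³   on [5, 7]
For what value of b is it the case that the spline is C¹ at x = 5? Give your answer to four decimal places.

5.6667

s_0'(x) = -4/3 + 1/2·(x - 3) + 3/2·(x - 3)², so s_0'(5) = 17/3. On the right, s_1'(5) = b, so b = 17/3.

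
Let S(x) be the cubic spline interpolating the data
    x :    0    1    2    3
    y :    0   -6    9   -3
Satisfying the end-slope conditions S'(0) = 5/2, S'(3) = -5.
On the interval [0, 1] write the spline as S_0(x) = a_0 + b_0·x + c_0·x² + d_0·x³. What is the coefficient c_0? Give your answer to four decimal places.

With M_i denoting the second derivative at x_i, h_i = 1, 1, 1, and Δ_i = (y_(i+1) − y_i)/h_i = -6, 15, -12:
  1·M_0 + 4·M_1 + 1·M_2 = 6(Δ_1 - Δ_0) = 126
  1·M_1 + 4·M_2 + 1·M_3 = 6(Δ_2 - Δ_1) = -162
Clamped end conditions give two more equations: 2h_0·M_0 + h_0·M_1 = 6(Δ_0 - S'(0)) = -51 and h_2·M_2 + 2h_2·M_3 = 6(S'(3) - Δ_2) = 42.
Forward elimination and back-substitution give M_0 = -286/5, M_1 = 317/5, M_2 = -352/5, M_3 = 281/5.
On [0, 1], with S_0(x) = a_0 + b_0·x + c_0·x² + d_0·x³: c_0 = M_0/2 = -143/5, d_0 = (M_1 - M_0)/(6h_0) = 201/10, b_0 = Δ_0 - h_0(2M_0 + M_1)/6 = 5/2.

-28.6000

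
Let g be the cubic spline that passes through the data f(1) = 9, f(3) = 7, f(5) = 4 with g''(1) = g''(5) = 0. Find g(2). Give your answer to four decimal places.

8.0938

Write σ_i for g''(x_i). With h_i = 2, 2 and divided differences Δ_i = -1, -3/2, the continuity of g' gives the tridiagonal system
  2·σ_0 + 8·σ_1 + 2·σ_2 = 6(Δ_1 - Δ_0) = -3
Natural end conditions: σ_0 = σ_2 = 0.
Solving the tridiagonal system: σ_0 = 0, σ_1 = -3/8, σ_2 = 0.
On [1, 3], g(t) = 9 - 7/8·(t - 1) + 0·(t - 1)² - 1/32·(t - 1)³.
With (t - 1) = 1: g(2) = 259/32.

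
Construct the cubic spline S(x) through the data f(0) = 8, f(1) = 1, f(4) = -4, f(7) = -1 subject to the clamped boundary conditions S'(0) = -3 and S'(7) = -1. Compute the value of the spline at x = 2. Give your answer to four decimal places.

-4.0311

With m_i denoting the second derivative at x_i, h_i = 1, 3, 3, and Δ_i = (y_(i+1) − y_i)/h_i = -7, -5/3, 1:
  1·m_0 + 8·m_1 + 3·m_2 = 6(Δ_1 - Δ_0) = 32
  3·m_1 + 12·m_2 + 3·m_3 = 6(Δ_2 - Δ_1) = 16
Clamped end conditions give two more equations: 2h_0·m_0 + h_0·m_1 = 6(Δ_0 - S'(0)) = -24 and h_2·m_2 + 2h_2·m_3 = 6(S'(7) - Δ_2) = -12.
Solving: m_0 = -460/31, m_1 = 176/31, m_2 = 44/93, m_3 = -208/93.
On [1, 4], S(x) = 1 - 235/31·(x - 1) + 88/31·(x - 1)² - 242/837·(x - 1)³.
With (x - 1) = 1: S(2) = -3374/837.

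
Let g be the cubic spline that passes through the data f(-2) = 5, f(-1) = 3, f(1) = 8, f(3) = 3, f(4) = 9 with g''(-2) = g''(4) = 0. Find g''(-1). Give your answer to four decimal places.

7.3000

Put M_i = g'' at the i-th knot. Here h = (1, 2, 2, 1) and Δ = (-2, 5/2, -5/2, 6), so the interior equations h_(i-1)·M_(i-1) + 2(h_(i-1)+h_i)·M_i + h_i·M_(i+1) = 6(Δ_i − Δ_(i-1)) read
  1·M_0 + 6·M_1 + 2·M_2 = 6(Δ_1 - Δ_0) = 27
  2·M_1 + 8·M_2 + 2·M_3 = 6(Δ_2 - Δ_1) = -30
  2·M_2 + 6·M_3 + 1·M_4 = 6(Δ_3 - Δ_2) = 51
Natural end conditions: M_0 = M_4 = 0.
Hence M_0 = 0, M_1 = 73/10, M_2 = -42/5, M_3 = 113/10, M_4 = 0.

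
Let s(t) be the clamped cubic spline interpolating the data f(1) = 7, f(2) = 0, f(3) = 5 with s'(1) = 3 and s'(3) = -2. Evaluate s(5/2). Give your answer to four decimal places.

2.5313

Write M_i for s''(x_i). With h_i = 1, 1 and divided differences Δ_i = -7, 5, the continuity of s' gives the tridiagonal system
  1·M_0 + 4·M_1 + 1·M_2 = 6(Δ_1 - Δ_0) = 72
Clamped end conditions give two more equations: 2h_0·M_0 + h_0·M_1 = 6(Δ_0 - s'(1)) = -60 and h_1·M_1 + 2h_1·M_2 = 6(s'(3) - Δ_1) = -42.
Solving the tridiagonal system: M_0 = -101/2, M_1 = 41, M_2 = -83/2.
On [2, 3], s(t) = 0 - 7/4·(t - 2) + 41/2·(t - 2)² - 55/4·(t - 2)³.
With (t - 2) = 1/2: s(5/2) = 81/32.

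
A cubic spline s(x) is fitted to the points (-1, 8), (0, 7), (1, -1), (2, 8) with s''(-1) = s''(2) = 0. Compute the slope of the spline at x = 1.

Let M_i = s''(x_i). Step sizes h_i = 1, 1, 1; slopes of the chords Δ_i = (y_(i+1) - y_i)/h_i = -1, -8, 9.
  1·M_0 + 4·M_1 + 1·M_2 = 6(Δ_1 - Δ_0) = -42
  1·M_1 + 4·M_2 + 1·M_3 = 6(Δ_2 - Δ_1) = 102
Natural end conditions: M_0 = M_3 = 0.
Solving the tridiagonal system: M_0 = 0, M_1 = -18, M_2 = 30, M_3 = 0.
On [1, 2], s'(x) = b_2 + 2c_2·(x - 1) + 3d_2·(x - 1)² with b_2 = Δ_2 - h_2(2M_2 + M_3)/6 = -1, c_2 = M_2/2 = 15, d_2 = (M_3 - M_2)/(6h_2) = -5. So s'(1) = -1.

-1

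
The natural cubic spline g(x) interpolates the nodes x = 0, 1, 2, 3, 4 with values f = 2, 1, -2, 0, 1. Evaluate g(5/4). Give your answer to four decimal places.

With M_i denoting the second derivative at x_i, h_i = 1, 1, 1, 1, and Δ_i = (y_(i+1) − y_i)/h_i = -1, -3, 2, 1:
  1·M_0 + 4·M_1 + 1·M_2 = 6(Δ_1 - Δ_0) = -12
  1·M_1 + 4·M_2 + 1·M_3 = 6(Δ_2 - Δ_1) = 30
  1·M_2 + 4·M_3 + 1·M_4 = 6(Δ_3 - Δ_2) = -6
Natural end conditions: M_0 = M_4 = 0.
Hence M_0 = 0, M_1 = -153/28, M_2 = 69/7, M_3 = -111/28, M_4 = 0.
On [1, 2], g(x) = 1 - 79/28·(x - 1) - 153/56·(x - 1)² + 143/56·(x - 1)³.
With (x - 1) = 1/4: g(5/4) = 587/3584.

0.1638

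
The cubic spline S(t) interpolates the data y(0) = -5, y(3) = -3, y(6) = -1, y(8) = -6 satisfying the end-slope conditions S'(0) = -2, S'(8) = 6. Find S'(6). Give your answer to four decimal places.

Let M_i = S''(x_i). Step sizes h_i = 3, 3, 2; slopes of the chords Δ_i = (y_(i+1) - y_i)/h_i = 2/3, 2/3, -5/2.
  3·M_0 + 12·M_1 + 3·M_2 = 6(Δ_1 - Δ_0) = 0
  3·M_1 + 10·M_2 + 2·M_3 = 6(Δ_2 - Δ_1) = -19
Clamped end conditions give two more equations: 2h_0·M_0 + h_0·M_1 = 6(Δ_0 - S'(0)) = 16 and h_2·M_2 + 2h_2·M_3 = 6(S'(8) - Δ_2) = 51.
Solving the tridiagonal system: M_0 = 263/114, M_1 = 41/57, M_2 = -197/38, M_3 = 583/38.
On [6, 8], S'(t) = b_2 + 2c_2·(t - 6) + 3d_2·(t - 6)² with b_2 = Δ_2 - h_2(2M_2 + M_3)/6 = -79/19, c_2 = M_2/2 = -197/76, d_2 = (M_3 - M_2)/(6h_2) = 65/38. So S'(6) = -79/19.

-4.1579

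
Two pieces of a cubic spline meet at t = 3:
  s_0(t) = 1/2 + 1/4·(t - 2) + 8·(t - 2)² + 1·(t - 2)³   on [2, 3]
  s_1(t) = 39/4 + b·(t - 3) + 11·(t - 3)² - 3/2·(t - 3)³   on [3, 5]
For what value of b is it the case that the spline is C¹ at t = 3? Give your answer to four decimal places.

19.2500

s_0'(t) = 1/4 + 16·(t - 2) + 3·(t - 2)², so s_0'(3) = 77/4. On the right, s_1'(3) = b, so b = 77/4.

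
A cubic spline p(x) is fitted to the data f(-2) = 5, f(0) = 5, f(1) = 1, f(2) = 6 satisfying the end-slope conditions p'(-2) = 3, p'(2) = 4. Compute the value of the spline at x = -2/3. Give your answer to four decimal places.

6.8721

With σ_i denoting the second derivative at x_i, h_i = 2, 1, 1, and Δ_i = (y_(i+1) − y_i)/h_i = 0, -4, 5:
  2·σ_0 + 6·σ_1 + 1·σ_2 = 6(Δ_1 - Δ_0) = -24
  1·σ_1 + 4·σ_2 + 1·σ_3 = 6(Δ_2 - Δ_1) = 54
Clamped end conditions give two more equations: 2h_0·σ_0 + h_0·σ_1 = 6(Δ_0 - p'(-2)) = -18 and h_2·σ_2 + 2h_2·σ_3 = 6(p'(2) - Δ_2) = -6.
Hence σ_0 = -13/11, σ_1 = -73/11, σ_2 = 200/11, σ_3 = -133/11.
On [-2, 0], p(x) = 5 + 3·(x + 2) - 13/22·(x + 2)² - 5/11·(x + 2)³.
With (x + 2) = 4/3: p(-2/3) = 2041/297.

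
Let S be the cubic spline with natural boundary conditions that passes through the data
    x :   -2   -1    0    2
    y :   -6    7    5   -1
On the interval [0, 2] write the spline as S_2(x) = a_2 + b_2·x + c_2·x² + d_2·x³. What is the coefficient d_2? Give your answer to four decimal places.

With m_i denoting the second derivative at x_i, h_i = 1, 1, 2, and Δ_i = (y_(i+1) − y_i)/h_i = 13, -2, -3:
  1·m_0 + 4·m_1 + 1·m_2 = 6(Δ_1 - Δ_0) = -90
  1·m_1 + 6·m_2 + 2·m_3 = 6(Δ_2 - Δ_1) = -6
Natural end conditions: m_0 = m_3 = 0.
Forward elimination and back-substitution give m_0 = 0, m_1 = -534/23, m_2 = 66/23, m_3 = 0.
On [0, 2], with S_2(x) = a_2 + b_2·x + c_2·x² + d_2·x³: c_2 = m_2/2 = 33/23, d_2 = (m_3 - m_2)/(6h_2) = -11/46, b_2 = Δ_2 - h_2(2m_2 + m_3)/6 = -113/23.

-0.2391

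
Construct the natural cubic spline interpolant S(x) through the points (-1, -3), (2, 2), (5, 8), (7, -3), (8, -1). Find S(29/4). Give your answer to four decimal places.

-3.0386

Write M_i for S''(x_i). With h_i = 3, 3, 2, 1 and divided differences Δ_i = 5/3, 2, -11/2, 2, the continuity of S' gives the tridiagonal system
  3·M_0 + 12·M_1 + 3·M_2 = 6(Δ_1 - Δ_0) = 2
  3·M_1 + 10·M_2 + 2·M_3 = 6(Δ_2 - Δ_1) = -45
  2·M_2 + 6·M_3 + 1·M_4 = 6(Δ_3 - Δ_2) = 45
Natural end conditions: M_0 = M_4 = 0.
Solving: M_0 = 0, M_1 = 596/309, M_2 = -726/103, M_3 = 2029/206, M_4 = 0.
On [7, 8], S(x) = -3 - 793/618·(x - 7) + 2029/412·(x - 7)² - 2029/1236·(x - 7)³.
With (x - 7) = 1/4: S(29/4) = -80123/26368.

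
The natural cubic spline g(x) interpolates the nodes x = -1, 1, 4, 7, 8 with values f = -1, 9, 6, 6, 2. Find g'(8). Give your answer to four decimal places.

Put M_i = g'' at the i-th knot. Here h = (2, 3, 3, 1) and Δ = (5, -1, 0, -4), so the interior equations h_(i-1)·M_(i-1) + 2(h_(i-1)+h_i)·M_i + h_i·M_(i+1) = 6(Δ_i − Δ_(i-1)) read
  2·M_0 + 10·M_1 + 3·M_2 = 6(Δ_1 - Δ_0) = -36
  3·M_1 + 12·M_2 + 3·M_3 = 6(Δ_2 - Δ_1) = 6
  3·M_2 + 8·M_3 + 1·M_4 = 6(Δ_3 - Δ_2) = -24
Natural end conditions: M_0 = M_4 = 0.
Hence M_0 = 0, M_1 = -582/133, M_2 = 344/133, M_3 = -528/133, M_4 = 0.
On [7, 8], g'(x) = b_3 + 2c_3·(x - 7) + 3d_3·(x - 7)² with b_3 = Δ_3 - h_3(2M_3 + M_4)/6 = -356/133, c_3 = M_3/2 = -264/133, d_3 = (M_4 - M_3)/(6h_3) = 88/133. So g'(8) = -620/133.

-4.6617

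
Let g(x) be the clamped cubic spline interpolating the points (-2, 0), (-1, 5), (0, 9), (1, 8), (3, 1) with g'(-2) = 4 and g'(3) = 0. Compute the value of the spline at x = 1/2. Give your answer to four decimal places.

Put M_i = g'' at the i-th knot. Here h = (1, 1, 1, 2) and Δ = (5, 4, -1, -7/2), so the interior equations h_(i-1)·M_(i-1) + 2(h_(i-1)+h_i)·M_i + h_i·M_(i+1) = 6(Δ_i − Δ_(i-1)) read
  1·M_0 + 4·M_1 + 1·M_2 = 6(Δ_1 - Δ_0) = -6
  1·M_1 + 4·M_2 + 1·M_3 = 6(Δ_2 - Δ_1) = -30
  1·M_2 + 6·M_3 + 2·M_4 = 6(Δ_3 - Δ_2) = -15
Clamped end conditions give two more equations: 2h_0·M_0 + h_0·M_1 = 6(Δ_0 - g'(-2)) = 6 and h_3·M_3 + 2h_3·M_4 = 6(g'(3) - Δ_3) = 21.
Forward elimination and back-substitution give M_0 = 277/82, M_1 = -31/41, M_2 = -521/82, M_3 = -157/41, M_4 = 1175/164.
On [0, 1], g(x) = 9 + 72/41·x - 521/164·x² + 69/164·x³.
With x = 1/2: g(1/2) = 11987/1312.

9.1364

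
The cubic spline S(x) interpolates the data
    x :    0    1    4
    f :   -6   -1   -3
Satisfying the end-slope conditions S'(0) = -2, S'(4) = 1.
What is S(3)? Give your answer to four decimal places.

With M_i denoting the second derivative at x_i, h_i = 1, 3, and Δ_i = (y_(i+1) − y_i)/h_i = 5, -2/3:
  1·M_0 + 8·M_1 + 3·M_2 = 6(Δ_1 - Δ_0) = -34
Clamped end conditions give two more equations: 2h_0·M_0 + h_0·M_1 = 6(Δ_0 - S'(0)) = 42 and h_1·M_1 + 2h_1·M_2 = 6(S'(4) - Δ_1) = 10.
Solving the tridiagonal system: M_0 = 26, M_1 = -10, M_2 = 20/3.
On [1, 4], S(x) = -1 + 6·(x - 1) - 5·(x - 1)² + 25/27·(x - 1)³.
With (x - 1) = 2: S(3) = -43/27.

-1.5926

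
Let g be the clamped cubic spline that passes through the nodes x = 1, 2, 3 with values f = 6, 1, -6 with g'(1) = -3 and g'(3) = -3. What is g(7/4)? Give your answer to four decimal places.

With σ_i denoting the second derivative at x_i, h_i = 1, 1, and Δ_i = (y_(i+1) − y_i)/h_i = -5, -7:
  1·σ_0 + 4·σ_1 + 1·σ_2 = 6(Δ_1 - Δ_0) = -12
Clamped end conditions give two more equations: 2h_0·σ_0 + h_0·σ_1 = 6(Δ_0 - g'(1)) = -12 and h_1·σ_1 + 2h_1·σ_2 = 6(g'(3) - Δ_1) = 24.
Solving the tridiagonal system: σ_0 = -3, σ_1 = -6, σ_2 = 15.
On [1, 2], g(x) = 6 - 3·(x - 1) - 3/2·(x - 1)² - 1/2·(x - 1)³.
With (x - 1) = 3/4: g(7/4) = 345/128.

2.6953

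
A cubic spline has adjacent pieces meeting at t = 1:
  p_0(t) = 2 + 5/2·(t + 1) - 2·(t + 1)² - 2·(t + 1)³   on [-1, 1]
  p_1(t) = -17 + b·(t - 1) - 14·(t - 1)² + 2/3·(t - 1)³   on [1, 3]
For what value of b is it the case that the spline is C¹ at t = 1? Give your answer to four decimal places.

p_0'(t) = 5/2 - 4·(t + 1) - 6·(t + 1)², so p_0'(1) = -59/2. On the right, p_1'(1) = b, so b = -59/2.

-29.5000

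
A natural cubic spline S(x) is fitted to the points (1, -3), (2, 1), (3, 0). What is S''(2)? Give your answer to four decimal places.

Write σ_i for S''(x_i). With h_i = 1, 1 and divided differences Δ_i = 4, -1, the continuity of S' gives the tridiagonal system
  1·σ_0 + 4·σ_1 + 1·σ_2 = 6(Δ_1 - Δ_0) = -30
Natural end conditions: σ_0 = σ_2 = 0.
Solving: σ_0 = 0, σ_1 = -15/2, σ_2 = 0.

-7.5000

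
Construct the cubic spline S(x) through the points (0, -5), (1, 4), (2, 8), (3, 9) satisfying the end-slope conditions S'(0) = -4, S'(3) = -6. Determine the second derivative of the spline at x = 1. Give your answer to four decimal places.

With m_i denoting the second derivative at x_i, h_i = 1, 1, 1, and Δ_i = (y_(i+1) − y_i)/h_i = 9, 4, 1:
  1·m_0 + 4·m_1 + 1·m_2 = 6(Δ_1 - Δ_0) = -30
  1·m_1 + 4·m_2 + 1·m_3 = 6(Δ_2 - Δ_1) = -18
Clamped end conditions give two more equations: 2h_0·m_0 + h_0·m_1 = 6(Δ_0 - S'(0)) = 78 and h_2·m_2 + 2h_2·m_3 = 6(S'(3) - Δ_2) = -42.
Hence m_0 = 748/15, m_1 = -326/15, m_2 = 106/15, m_3 = -368/15.

-21.7333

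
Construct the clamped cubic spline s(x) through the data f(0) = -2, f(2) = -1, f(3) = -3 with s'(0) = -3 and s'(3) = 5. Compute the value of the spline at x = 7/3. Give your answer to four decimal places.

-2.3210

With M_i denoting the second derivative at x_i, h_i = 2, 1, and Δ_i = (y_(i+1) − y_i)/h_i = 1/2, -2:
  2·M_0 + 6·M_1 + 1·M_2 = 6(Δ_1 - Δ_0) = -15
Clamped end conditions give two more equations: 2h_0·M_0 + h_0·M_1 = 6(Δ_0 - s'(0)) = 21 and h_1·M_1 + 2h_1·M_2 = 6(s'(3) - Δ_1) = 42.
Solving: M_0 = 125/12, M_1 = -31/3, M_2 = 157/6.
On [2, 3], s(x) = -1 - 35/12·(x - 2) - 31/6·(x - 2)² + 73/12·(x - 2)³.
With (x - 2) = 1/3: s(7/3) = -188/81.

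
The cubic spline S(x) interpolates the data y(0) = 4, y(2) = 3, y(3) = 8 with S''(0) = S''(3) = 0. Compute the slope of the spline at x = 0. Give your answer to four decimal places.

-2.3333

Put M_i = S'' at the i-th knot. Here h = (2, 1) and Δ = (-1/2, 5), so the interior equations h_(i-1)·M_(i-1) + 2(h_(i-1)+h_i)·M_i + h_i·M_(i+1) = 6(Δ_i − Δ_(i-1)) read
  2·M_0 + 6·M_1 + 1·M_2 = 6(Δ_1 - Δ_0) = 33
Natural end conditions: M_0 = M_2 = 0.
Solving the tridiagonal system: M_0 = 0, M_1 = 11/2, M_2 = 0.
On [0, 2], S'(x) = b_0 + 2c_0·x + 3d_0·x² with b_0 = Δ_0 - h_0(2M_0 + M_1)/6 = -7/3, c_0 = M_0/2 = 0, d_0 = (M_1 - M_0)/(6h_0) = 11/24. So S'(0) = -7/3.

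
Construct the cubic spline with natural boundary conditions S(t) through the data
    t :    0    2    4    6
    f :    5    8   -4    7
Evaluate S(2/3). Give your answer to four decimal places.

Write M_i for S''(x_i). With h_i = 2, 2, 2 and divided differences Δ_i = 3/2, -6, 11/2, the continuity of S' gives the tridiagonal system
  2·M_0 + 8·M_1 + 2·M_2 = 6(Δ_1 - Δ_0) = -45
  2·M_1 + 8·M_2 + 2·M_3 = 6(Δ_2 - Δ_1) = 69
Natural end conditions: M_0 = M_3 = 0.
Solving the tridiagonal system: M_0 = 0, M_1 = -83/10, M_2 = 107/10, M_3 = 0.
On [0, 2], S(t) = 5 + 64/15·t + 0·t² - 83/120·t³.
With t = 2/3: S(2/3) = 3094/405.

7.6395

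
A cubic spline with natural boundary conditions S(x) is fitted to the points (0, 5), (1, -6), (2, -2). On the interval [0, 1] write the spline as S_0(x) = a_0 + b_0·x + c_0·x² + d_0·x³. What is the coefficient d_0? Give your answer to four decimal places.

3.7500

Write M_i for S''(x_i). With h_i = 1, 1 and divided differences Δ_i = -11, 4, the continuity of S' gives the tridiagonal system
  1·M_0 + 4·M_1 + 1·M_2 = 6(Δ_1 - Δ_0) = 90
Natural end conditions: M_0 = M_2 = 0.
Solving the tridiagonal system: M_0 = 0, M_1 = 45/2, M_2 = 0.
On [0, 1], with S_0(x) = a_0 + b_0·x + c_0·x² + d_0·x³: c_0 = M_0/2 = 0, d_0 = (M_1 - M_0)/(6h_0) = 15/4, b_0 = Δ_0 - h_0(2M_0 + M_1)/6 = -59/4.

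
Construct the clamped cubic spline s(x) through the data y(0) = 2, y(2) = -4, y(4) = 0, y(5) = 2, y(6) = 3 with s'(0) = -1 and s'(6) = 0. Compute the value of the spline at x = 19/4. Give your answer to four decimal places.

Write M_i for s''(x_i). With h_i = 2, 2, 1, 1 and divided differences Δ_i = -3, 2, 2, 1, the continuity of s' gives the tridiagonal system
  2·M_0 + 8·M_1 + 2·M_2 = 6(Δ_1 - Δ_0) = 30
  2·M_1 + 6·M_2 + 1·M_3 = 6(Δ_2 - Δ_1) = 0
  1·M_2 + 4·M_3 + 1·M_4 = 6(Δ_3 - Δ_2) = -6
Clamped end conditions give two more equations: 2h_0·M_0 + h_0·M_1 = 6(Δ_0 - s'(0)) = -12 and h_3·M_3 + 2h_3·M_4 = 6(s'(6) - Δ_3) = -6.
Solving the tridiagonal system: M_0 = -35/6, M_1 = 17/3, M_2 = -11/6, M_3 = -1/3, M_4 = -17/6.
On [4, 5], s(x) = 0 + 8/3·(x - 4) - 11/12·(x - 4)² + 1/4·(x - 4)³.
With (x - 4) = 3/4: s(19/4) = 407/256.

1.5898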